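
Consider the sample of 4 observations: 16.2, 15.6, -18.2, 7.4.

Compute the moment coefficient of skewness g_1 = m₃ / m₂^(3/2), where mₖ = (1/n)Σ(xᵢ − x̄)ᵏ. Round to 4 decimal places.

x̄ = (16.2 + 15.6 - 18.2 + 7.4) / 4 = 5.2500
deviations (xᵢ − x̄): 10.9500, 10.3500, -23.4500, 2.1500
Σ(xᵢ − x̄)² = 781.5500 ⇒ m₂ = 781.5500/4 = 195.38750
Σ(xᵢ − x̄)³ = -10463.6250 ⇒ m₃ = -10463.6250/4 = -2615.90625
m₂^(3/2) = 195.38750^(1.5) = 2731.14755
g_1 = m₃ / m₂^(3/2) = -2615.90625 / 2731.14755 ≈ -0.9578

-0.9578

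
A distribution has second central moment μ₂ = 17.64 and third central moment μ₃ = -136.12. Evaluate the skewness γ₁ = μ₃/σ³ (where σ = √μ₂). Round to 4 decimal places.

-1.8373

σ = √μ₂ = √17.64 = 4.20000
σ³ = μ₂^(3/2) = 74.08800
γ₁ = μ₃/σ³ = -136.12 / 74.08800 ≈ -1.8373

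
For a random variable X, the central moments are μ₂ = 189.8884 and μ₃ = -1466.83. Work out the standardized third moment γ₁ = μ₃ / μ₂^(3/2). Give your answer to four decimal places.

σ = √μ₂ = √189.8884 = 13.78000
σ³ = μ₂^(3/2) = 2616.66215
γ₁ = μ₃/σ³ = -1466.83 / 2616.66215 ≈ -0.5606

-0.5606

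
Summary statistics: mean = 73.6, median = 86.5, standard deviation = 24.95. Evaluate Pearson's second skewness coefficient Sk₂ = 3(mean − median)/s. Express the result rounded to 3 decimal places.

-1.551

Sk₂ = 3(73.6 − 86.5) / 24.95 = 3 × -12.9000 / 24.95
    = -38.7000 / 24.95 ≈ -1.551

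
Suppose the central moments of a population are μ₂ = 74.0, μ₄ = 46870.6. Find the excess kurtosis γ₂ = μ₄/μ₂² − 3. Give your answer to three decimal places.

μ₂² = 74.0² = 5476.00000
μ₄/μ₂² = 46870.6 / 5476.00000 = 8.55928
γ₂ = 8.55928 − 3 ≈ 5.559

5.559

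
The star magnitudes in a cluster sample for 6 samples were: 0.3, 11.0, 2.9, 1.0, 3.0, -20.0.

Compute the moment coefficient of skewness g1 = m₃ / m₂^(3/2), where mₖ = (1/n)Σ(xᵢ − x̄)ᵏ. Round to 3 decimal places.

-1.200

x̄ = (0.3 + 11.0 + 2.9 + 1.0 + 3.0 - 20.0) / 6 = -0.3000
deviations (xᵢ − x̄): 0.6000, 11.3000, 3.2000, 1.3000, 3.3000, -19.7000
Σ(xᵢ − x̄)² = 538.9600 ⇒ m₂ = 538.9600/6 = 89.82667
Σ(xᵢ − x̄)³ = -6131.3580 ⇒ m₃ = -6131.3580/6 = -1021.89300
m₂^(3/2) = 89.82667^(1.5) = 851.34958
g1 = m₃ / m₂^(3/2) = -1021.89300 / 851.34958 ≈ -1.200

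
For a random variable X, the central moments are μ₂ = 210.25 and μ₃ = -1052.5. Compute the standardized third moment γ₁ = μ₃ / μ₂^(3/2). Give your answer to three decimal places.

σ = √μ₂ = √210.25 = 14.50000
σ³ = μ₂^(3/2) = 3048.62500
γ₁ = μ₃/σ³ = -1052.5 / 3048.62500 ≈ -0.345

-0.345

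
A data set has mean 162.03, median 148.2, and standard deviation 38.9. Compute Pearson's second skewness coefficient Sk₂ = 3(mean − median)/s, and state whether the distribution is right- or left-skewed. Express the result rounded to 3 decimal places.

1.067, right-skewed

Sk₂ = 3(162.03 − 148.2) / 38.9 = 3 × 13.8300 / 38.9
    = 41.4900 / 38.9 ≈ 1.067
Sk₂ > 0 ⇒ mean > median ⇒ right-skewed (positive skew).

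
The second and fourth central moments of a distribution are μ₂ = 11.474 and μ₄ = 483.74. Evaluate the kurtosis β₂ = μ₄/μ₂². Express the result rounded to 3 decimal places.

3.674

μ₂² = 11.474² = 131.65268
μ₄/μ₂² = 483.74 / 131.65268 = 3.67437
β₂ ≈ 3.674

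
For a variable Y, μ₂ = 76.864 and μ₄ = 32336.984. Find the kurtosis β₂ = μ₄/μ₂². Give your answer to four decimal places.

μ₂² = 76.864² = 5908.07450
μ₄/μ₂² = 32336.984 / 5908.07450 = 5.47335
β₂ ≈ 5.4734

5.4734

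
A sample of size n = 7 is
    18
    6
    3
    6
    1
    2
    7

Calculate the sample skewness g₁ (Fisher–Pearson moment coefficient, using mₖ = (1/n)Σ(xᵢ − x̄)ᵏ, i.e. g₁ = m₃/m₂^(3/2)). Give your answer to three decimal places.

1.390

x̄ = (18 + 6 + 3 + 6 + 1 + 2 + 7) / 7 = 6.1429
deviations (xᵢ − x̄): 11.8571, -0.1429, -3.1429, -0.1429, -5.1429, -4.1429, 0.8571
Σ(xᵢ − x̄)² = 194.8571 ⇒ m₂ = 194.8571/7 = 27.83673
Σ(xᵢ − x̄)³ = 1429.4694 ⇒ m₃ = 1429.4694/7 = 204.20991
m₂^(3/2) = 27.83673^(1.5) = 146.86809
g₁ = m₃ / m₂^(3/2) = 204.20991 / 146.86809 ≈ 1.390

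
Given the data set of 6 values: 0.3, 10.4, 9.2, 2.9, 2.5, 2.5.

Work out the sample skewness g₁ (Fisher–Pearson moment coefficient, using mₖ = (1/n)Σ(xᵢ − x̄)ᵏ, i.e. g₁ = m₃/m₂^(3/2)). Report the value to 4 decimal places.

0.5658

x̄ = (0.3 + 10.4 + 9.2 + 2.9 + 2.5 + 2.5) / 6 = 4.6333
deviations (xᵢ − x̄): -4.3333, 5.7667, 4.5667, -1.7333, -2.1333, -2.1333
Σ(xᵢ − x̄)² = 84.9933 ⇒ m₂ = 84.9933/6 = 14.16556
Σ(xᵢ − x̄)³ = 181.0064 ⇒ m₃ = 181.0064/6 = 30.16774
m₂^(3/2) = 14.16556^(1.5) = 53.31512
g₁ = m₃ / m₂^(3/2) = 30.16774 / 53.31512 ≈ 0.5658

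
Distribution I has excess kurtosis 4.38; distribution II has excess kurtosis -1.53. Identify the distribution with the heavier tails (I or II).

I

Higher excess kurtosis ⇒ heavier tails relative to the normal distribution.
4.38 vs -1.53: the larger is 4.38, so I has heavier tails. (I is leptokurtic — heavier-than-normal tails; the other is platykurtic.)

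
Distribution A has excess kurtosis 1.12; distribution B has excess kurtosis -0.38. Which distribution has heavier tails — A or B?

Higher excess kurtosis ⇒ heavier tails relative to the normal distribution.
1.12 vs -0.38: the larger is 1.12, so A has heavier tails. (A is leptokurtic — heavier-than-normal tails; the other is platykurtic.)

A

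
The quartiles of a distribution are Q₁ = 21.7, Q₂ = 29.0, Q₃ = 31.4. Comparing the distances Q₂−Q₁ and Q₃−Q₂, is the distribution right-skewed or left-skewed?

left-skewed

Q₂ − Q₁ = 7.3;  Q₃ − Q₂ = 2.4
Q₂ − Q₁ > Q₃ − Q₂ ⇒ the lower half is more spread out ⇒ left-skewed.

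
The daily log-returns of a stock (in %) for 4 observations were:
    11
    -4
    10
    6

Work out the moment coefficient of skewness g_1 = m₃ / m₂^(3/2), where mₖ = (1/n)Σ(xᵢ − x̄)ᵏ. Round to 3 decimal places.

-0.845

x̄ = (11 - 4 + 10 + 6) / 4 = 5.7500
deviations (xᵢ − x̄): 5.2500, -9.7500, 4.2500, 0.2500
Σ(xᵢ − x̄)² = 140.7500 ⇒ m₂ = 140.7500/4 = 35.18750
Σ(xᵢ − x̄)³ = -705.3750 ⇒ m₃ = -705.3750/4 = -176.34375
m₂^(3/2) = 35.18750^(1.5) = 208.72892
g_1 = m₃ / m₂^(3/2) = -176.34375 / 208.72892 ≈ -0.845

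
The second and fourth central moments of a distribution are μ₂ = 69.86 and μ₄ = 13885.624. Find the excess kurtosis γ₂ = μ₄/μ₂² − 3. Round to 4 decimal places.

-0.1548

μ₂² = 69.86² = 4880.41960
μ₄/μ₂² = 13885.624 / 4880.41960 = 2.84517
γ₂ = 2.84517 − 3 ≈ -0.1548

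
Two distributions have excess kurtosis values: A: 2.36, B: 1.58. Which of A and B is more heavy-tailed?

A

Higher excess kurtosis ⇒ heavier tails relative to the normal distribution.
2.36 vs 1.58: the larger is 2.36, so A has heavier tails.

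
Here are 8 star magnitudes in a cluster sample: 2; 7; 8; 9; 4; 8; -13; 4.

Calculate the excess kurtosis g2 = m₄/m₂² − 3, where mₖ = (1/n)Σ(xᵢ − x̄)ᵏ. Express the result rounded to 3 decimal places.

1.878

x̄ = 3.6250
Σ(xᵢ − x̄)² = 357.8750 ⇒ m₂ = 44.73438
Σ(xᵢ − x̄)⁴ = 78095.9316 ⇒ m₄ = 9761.99146
m₂² = 2001.16431
g2 = m₄/m₂² − 3 = 4.87816 − 3 ≈ 1.878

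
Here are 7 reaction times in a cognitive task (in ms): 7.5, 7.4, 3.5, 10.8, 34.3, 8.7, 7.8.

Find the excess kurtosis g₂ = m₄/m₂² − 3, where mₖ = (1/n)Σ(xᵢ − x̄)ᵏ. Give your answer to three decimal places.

1.777

x̄ = 11.4286
Σ(xᵢ − x̄)² = 638.6343 ⇒ m₂ = 91.23347
Σ(xᵢ − x̄)⁴ = 278318.1549 ⇒ m₄ = 39759.73642
m₂² = 8323.54594
g₂ = m₄/m₂² − 3 = 4.77678 − 3 ≈ 1.777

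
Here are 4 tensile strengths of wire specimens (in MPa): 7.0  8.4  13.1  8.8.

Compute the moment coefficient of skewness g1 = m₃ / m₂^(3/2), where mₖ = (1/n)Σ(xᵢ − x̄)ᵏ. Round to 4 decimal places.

x̄ = (7.0 + 8.4 + 13.1 + 8.8) / 4 = 9.3250
deviations (xᵢ − x̄): -2.3250, -0.9250, 3.7750, -0.5250
Σ(xᵢ − x̄)² = 20.7875 ⇒ m₂ = 20.7875/4 = 5.19687
Σ(xᵢ − x̄)³ = 40.2919 ⇒ m₃ = 40.2919/4 = 10.07297
m₂^(3/2) = 5.19687^(1.5) = 11.84714
g1 = m₃ / m₂^(3/2) = 10.07297 / 11.84714 ≈ 0.8502

0.8502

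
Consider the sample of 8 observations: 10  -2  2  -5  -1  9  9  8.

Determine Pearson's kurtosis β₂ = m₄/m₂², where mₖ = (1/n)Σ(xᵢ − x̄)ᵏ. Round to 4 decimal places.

x̄ = 3.7500
Σ(xᵢ − x̄)² = 247.5000 ⇒ m₂ = 30.93750
Σ(xᵢ − x̄)⁴ = 10844.9063 ⇒ m₄ = 1355.61328
m₂² = 957.12891
β₂ = m₄/m₂² = 1355.61328 / 957.12891 ≈ 1.4163

1.4163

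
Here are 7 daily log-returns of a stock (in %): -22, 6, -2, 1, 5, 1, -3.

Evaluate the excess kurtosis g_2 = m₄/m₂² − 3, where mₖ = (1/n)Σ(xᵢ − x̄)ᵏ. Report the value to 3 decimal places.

1.122

x̄ = -2.0000
Σ(xᵢ − x̄)² = 532.0000 ⇒ m₂ = 76.00000
Σ(xᵢ − x̄)⁴ = 166660.0000 ⇒ m₄ = 23808.57143
m₂² = 5776.00000
g_2 = m₄/m₂² − 3 = 4.12198 − 3 ≈ 1.122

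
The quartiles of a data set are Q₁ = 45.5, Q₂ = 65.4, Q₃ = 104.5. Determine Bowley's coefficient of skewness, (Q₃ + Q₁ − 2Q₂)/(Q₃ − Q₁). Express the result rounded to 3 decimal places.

numerator: Q₃ + Q₁ − 2Q₂ = 104.5 + 45.5 − 2×65.4 = 19.2000
denominator: Q₃ − Q₁ = 104.5 − 45.5 = 59.0000
Bowley skewness = 19.2000 / 59.0000 ≈ 0.325

0.325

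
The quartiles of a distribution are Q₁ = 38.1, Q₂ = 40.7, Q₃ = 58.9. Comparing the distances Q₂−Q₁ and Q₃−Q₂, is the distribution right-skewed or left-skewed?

Q₂ − Q₁ = 2.6;  Q₃ − Q₂ = 18.2
Q₃ − Q₂ > Q₂ − Q₁ ⇒ the upper half is more spread out ⇒ right-skewed.

right-skewed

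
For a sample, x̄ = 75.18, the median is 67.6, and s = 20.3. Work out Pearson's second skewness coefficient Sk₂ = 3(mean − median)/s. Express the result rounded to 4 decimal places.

1.1202

Sk₂ = 3(75.18 − 67.6) / 20.3 = 3 × 7.5800 / 20.3
    = 22.7400 / 20.3 ≈ 1.1202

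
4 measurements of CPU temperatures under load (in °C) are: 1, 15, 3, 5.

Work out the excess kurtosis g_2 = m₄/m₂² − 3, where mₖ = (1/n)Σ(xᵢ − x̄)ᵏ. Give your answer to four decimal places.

x̄ = 6.0000
Σ(xᵢ − x̄)² = 116.0000 ⇒ m₂ = 29.00000
Σ(xᵢ − x̄)⁴ = 7268.0000 ⇒ m₄ = 1817.00000
m₂² = 841.00000
g_2 = m₄/m₂² − 3 = 2.16052 − 3 ≈ -0.8395

-0.8395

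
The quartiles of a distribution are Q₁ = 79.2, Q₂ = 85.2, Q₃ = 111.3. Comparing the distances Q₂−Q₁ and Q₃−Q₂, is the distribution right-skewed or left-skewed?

Q₂ − Q₁ = 6.0;  Q₃ − Q₂ = 26.1
Q₃ − Q₂ > Q₂ − Q₁ ⇒ the upper half is more spread out ⇒ right-skewed.

right-skewed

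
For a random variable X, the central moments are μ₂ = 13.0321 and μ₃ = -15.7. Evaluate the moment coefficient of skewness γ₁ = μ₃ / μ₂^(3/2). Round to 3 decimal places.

-0.334

σ = √μ₂ = √13.0321 = 3.61000
σ³ = μ₂^(3/2) = 47.04588
γ₁ = μ₃/σ³ = -15.7 / 47.04588 ≈ -0.334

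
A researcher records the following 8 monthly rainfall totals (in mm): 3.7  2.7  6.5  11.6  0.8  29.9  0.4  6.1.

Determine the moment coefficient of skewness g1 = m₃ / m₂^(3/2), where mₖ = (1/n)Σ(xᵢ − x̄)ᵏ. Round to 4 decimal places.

1.7021

x̄ = (3.7 + 2.7 + 6.5 + 11.6 + 0.8 + 29.9 + 0.4 + 6.1) / 8 = 7.7125
deviations (xᵢ − x̄): -4.0125, -5.0125, -1.2125, 3.8875, -6.9125, 22.1875, -7.3125, -1.6125
Σ(xᵢ − x̄)² = 653.9488 ⇒ m₂ = 653.9488/8 = 81.74359
Σ(xᵢ − x̄)³ = 10063.4939 ⇒ m₃ = 10063.4939/8 = 1257.93674
m₂^(3/2) = 81.74359^(1.5) = 739.06152
g1 = m₃ / m₂^(3/2) = 1257.93674 / 739.06152 ≈ 1.7021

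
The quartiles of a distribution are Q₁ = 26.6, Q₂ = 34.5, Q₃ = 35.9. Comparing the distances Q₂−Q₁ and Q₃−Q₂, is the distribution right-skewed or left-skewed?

left-skewed

Q₂ − Q₁ = 7.9;  Q₃ − Q₂ = 1.4
Q₂ − Q₁ > Q₃ − Q₂ ⇒ the lower half is more spread out ⇒ left-skewed.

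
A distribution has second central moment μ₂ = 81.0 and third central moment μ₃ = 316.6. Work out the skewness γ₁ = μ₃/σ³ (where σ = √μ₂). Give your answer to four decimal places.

σ = √μ₂ = √81.0 = 9.00000
σ³ = μ₂^(3/2) = 729.00000
γ₁ = μ₃/σ³ = 316.6 / 729.00000 ≈ 0.4343

0.4343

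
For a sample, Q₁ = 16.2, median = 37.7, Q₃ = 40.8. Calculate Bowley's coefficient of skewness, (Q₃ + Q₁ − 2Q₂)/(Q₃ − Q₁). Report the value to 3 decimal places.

numerator: Q₃ + Q₁ − 2Q₂ = 40.8 + 16.2 − 2×37.7 = -18.4000
denominator: Q₃ − Q₁ = 40.8 − 16.2 = 24.6000
Bowley skewness = -18.4000 / 24.6000 ≈ -0.748

-0.748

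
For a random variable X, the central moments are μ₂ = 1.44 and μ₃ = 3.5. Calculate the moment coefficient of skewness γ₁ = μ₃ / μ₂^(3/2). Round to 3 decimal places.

σ = √μ₂ = √1.44 = 1.20000
σ³ = μ₂^(3/2) = 1.72800
γ₁ = μ₃/σ³ = 3.5 / 1.72800 ≈ 2.025

2.025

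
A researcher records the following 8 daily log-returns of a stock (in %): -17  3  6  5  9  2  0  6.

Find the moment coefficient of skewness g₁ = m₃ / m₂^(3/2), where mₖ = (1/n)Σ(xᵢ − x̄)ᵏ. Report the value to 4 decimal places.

-1.7533

x̄ = (-17 + 3 + 6 + 5 + 9 + 2 + 0 + 6) / 8 = 1.7500
deviations (xᵢ − x̄): -18.7500, 1.2500, 4.2500, 3.2500, 7.2500, 0.2500, -1.7500, 4.2500
Σ(xᵢ − x̄)² = 455.5000 ⇒ m₂ = 455.5000/8 = 56.93750
Σ(xᵢ − x̄)³ = -6026.2500 ⇒ m₃ = -6026.2500/8 = -753.28125
m₂^(3/2) = 56.93750^(1.5) = 429.63296
g₁ = m₃ / m₂^(3/2) = -753.28125 / 429.63296 ≈ -1.7533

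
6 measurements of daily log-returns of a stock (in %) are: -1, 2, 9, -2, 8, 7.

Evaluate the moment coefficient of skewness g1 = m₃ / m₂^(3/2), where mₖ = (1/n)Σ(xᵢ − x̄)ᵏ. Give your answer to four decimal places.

-0.1504

x̄ = (-1 + 2 + 9 - 2 + 8 + 7) / 6 = 3.8333
deviations (xᵢ − x̄): -4.8333, -1.8333, 5.1667, -5.8333, 4.1667, 3.1667
Σ(xᵢ − x̄)² = 114.8333 ⇒ m₂ = 114.8333/6 = 19.13889
Σ(xᵢ − x̄)³ = -75.5556 ⇒ m₃ = -75.5556/6 = -12.59259
m₂^(3/2) = 19.13889^(1.5) = 83.72884
g1 = m₃ / m₂^(3/2) = -12.59259 / 83.72884 ≈ -0.1504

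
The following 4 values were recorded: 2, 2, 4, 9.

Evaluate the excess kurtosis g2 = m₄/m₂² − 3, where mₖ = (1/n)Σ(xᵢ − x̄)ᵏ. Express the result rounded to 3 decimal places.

x̄ = 4.2500
Σ(xᵢ − x̄)² = 32.7500 ⇒ m₂ = 8.18750
Σ(xᵢ − x̄)⁴ = 560.3281 ⇒ m₄ = 140.08203
m₂² = 67.03516
g2 = m₄/m₂² − 3 = 2.08968 − 3 ≈ -0.910

-0.910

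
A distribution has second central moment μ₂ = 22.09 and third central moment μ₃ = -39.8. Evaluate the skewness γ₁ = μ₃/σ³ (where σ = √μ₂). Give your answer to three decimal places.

σ = √μ₂ = √22.09 = 4.70000
σ³ = μ₂^(3/2) = 103.82300
γ₁ = μ₃/σ³ = -39.8 / 103.82300 ≈ -0.383

-0.383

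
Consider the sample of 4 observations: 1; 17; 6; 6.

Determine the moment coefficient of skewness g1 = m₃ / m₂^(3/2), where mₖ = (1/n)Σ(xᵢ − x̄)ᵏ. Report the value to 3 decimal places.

x̄ = (1 + 17 + 6 + 6) / 4 = 7.5000
deviations (xᵢ − x̄): -6.5000, 9.5000, -1.5000, -1.5000
Σ(xᵢ − x̄)² = 137.0000 ⇒ m₂ = 137.0000/4 = 34.25000
Σ(xᵢ − x̄)³ = 576.0000 ⇒ m₃ = 576.0000/4 = 144.00000
m₂^(3/2) = 34.25000^(1.5) = 200.44299
g1 = m₃ / m₂^(3/2) = 144.00000 / 200.44299 ≈ 0.718

0.718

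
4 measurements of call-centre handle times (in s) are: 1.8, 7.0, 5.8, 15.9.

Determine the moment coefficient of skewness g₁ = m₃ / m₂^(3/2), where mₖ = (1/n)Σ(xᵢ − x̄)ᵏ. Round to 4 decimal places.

0.6634

x̄ = (1.8 + 7.0 + 5.8 + 15.9) / 4 = 7.6250
deviations (xᵢ − x̄): -5.8250, -0.6250, -1.8250, 8.2750
Σ(xᵢ − x̄)² = 106.1275 ⇒ m₂ = 106.1275/4 = 26.53188
Σ(xᵢ − x̄)³ = 362.6674 ⇒ m₃ = 362.6674/4 = 90.66684
m₂^(3/2) = 26.53188^(1.5) = 136.66330
g₁ = m₃ / m₂^(3/2) = 90.66684 / 136.66330 ≈ 0.6634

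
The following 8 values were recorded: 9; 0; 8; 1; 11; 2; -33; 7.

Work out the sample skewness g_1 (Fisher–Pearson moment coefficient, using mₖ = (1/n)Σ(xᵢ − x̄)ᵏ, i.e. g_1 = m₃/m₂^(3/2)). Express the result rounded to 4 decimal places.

x̄ = (9 + 0 + 8 + 1 + 11 + 2 - 33 + 7) / 8 = 0.6250
deviations (xᵢ − x̄): 8.3750, -0.6250, 7.3750, 0.3750, 10.3750, 1.3750, -33.6250, 6.3750
Σ(xᵢ − x̄)² = 1405.8750 ⇒ m₂ = 1405.8750/8 = 175.73438
Σ(xᵢ − x̄)³ = -35650.9688 ⇒ m₃ = -35650.9688/8 = -4456.37109
m₂^(3/2) = 175.73438^(1.5) = 2329.61998
g_1 = m₃ / m₂^(3/2) = -4456.37109 / 2329.61998 ≈ -1.9129

-1.9129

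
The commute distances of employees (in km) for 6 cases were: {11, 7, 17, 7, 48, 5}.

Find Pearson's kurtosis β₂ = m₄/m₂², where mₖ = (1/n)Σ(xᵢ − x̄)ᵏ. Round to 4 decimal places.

3.7055

x̄ = 15.8333
Σ(xᵢ − x̄)² = 1332.8333 ⇒ m₂ = 222.13889
Σ(xᵢ − x̄)⁴ = 1097090.4861 ⇒ m₄ = 182848.41435
m₂² = 49345.68596
β₂ = m₄/m₂² = 182848.41435 / 49345.68596 ≈ 3.7055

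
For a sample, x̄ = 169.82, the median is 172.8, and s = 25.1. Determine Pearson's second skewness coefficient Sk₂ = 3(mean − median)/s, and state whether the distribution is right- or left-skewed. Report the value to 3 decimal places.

Sk₂ = 3(169.82 − 172.8) / 25.1 = 3 × -2.9800 / 25.1
    = -8.9400 / 25.1 ≈ -0.356
Sk₂ < 0 ⇒ mean < median ⇒ left-skewed (negative skew).

-0.356, left-skewed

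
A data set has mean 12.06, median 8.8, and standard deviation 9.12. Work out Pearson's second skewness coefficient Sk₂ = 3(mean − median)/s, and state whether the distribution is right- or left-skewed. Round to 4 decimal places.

Sk₂ = 3(12.06 − 8.8) / 9.12 = 3 × 3.2600 / 9.12
    = 9.7800 / 9.12 ≈ 1.0724
Sk₂ > 0 ⇒ mean > median ⇒ right-skewed (positive skew).

1.0724, right-skewed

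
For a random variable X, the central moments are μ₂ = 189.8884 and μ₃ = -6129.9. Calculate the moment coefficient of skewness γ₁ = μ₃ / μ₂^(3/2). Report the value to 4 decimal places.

-2.3426

σ = √μ₂ = √189.8884 = 13.78000
σ³ = μ₂^(3/2) = 2616.66215
γ₁ = μ₃/σ³ = -6129.9 / 2616.66215 ≈ -2.3426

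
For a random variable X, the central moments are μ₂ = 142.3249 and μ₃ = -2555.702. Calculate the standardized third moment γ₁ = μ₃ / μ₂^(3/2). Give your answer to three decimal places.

-1.505

σ = √μ₂ = √142.3249 = 11.93000
σ³ = μ₂^(3/2) = 1697.93606
γ₁ = μ₃/σ³ = -2555.702 / 1697.93606 ≈ -1.505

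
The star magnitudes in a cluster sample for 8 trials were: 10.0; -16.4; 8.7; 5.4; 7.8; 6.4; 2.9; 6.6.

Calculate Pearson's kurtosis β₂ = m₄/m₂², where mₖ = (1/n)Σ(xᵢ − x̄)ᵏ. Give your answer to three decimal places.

5.437

x̄ = 3.9250
Σ(xᵢ − x̄)² = 504.3350 ⇒ m₂ = 63.04187
Σ(xᵢ − x̄)⁴ = 172858.1835 ⇒ m₄ = 21607.27293
m₂² = 3974.27800
β₂ = m₄/m₂² = 21607.27293 / 3974.27800 ≈ 5.437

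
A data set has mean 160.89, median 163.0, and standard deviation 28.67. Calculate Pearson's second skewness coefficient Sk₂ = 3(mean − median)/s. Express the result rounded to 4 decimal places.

-0.2208

Sk₂ = 3(160.89 − 163.0) / 28.67 = 3 × -2.1100 / 28.67
    = -6.3300 / 28.67 ≈ -0.2208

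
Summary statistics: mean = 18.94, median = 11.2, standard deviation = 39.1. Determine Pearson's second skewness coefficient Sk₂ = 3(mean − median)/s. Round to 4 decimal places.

0.5939

Sk₂ = 3(18.94 − 11.2) / 39.1 = 3 × 7.7400 / 39.1
    = 23.2200 / 39.1 ≈ 0.5939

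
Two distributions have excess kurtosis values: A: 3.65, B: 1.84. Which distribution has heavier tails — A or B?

Higher excess kurtosis ⇒ heavier tails relative to the normal distribution.
3.65 vs 1.84: the larger is 3.65, so A has heavier tails.

A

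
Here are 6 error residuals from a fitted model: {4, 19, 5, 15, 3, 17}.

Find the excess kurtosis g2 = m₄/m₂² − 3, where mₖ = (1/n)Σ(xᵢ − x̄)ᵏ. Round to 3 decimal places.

x̄ = 10.5000
Σ(xᵢ − x̄)² = 263.5000 ⇒ m₂ = 43.91667
Σ(xᵢ − x̄)⁴ = 13279.3750 ⇒ m₄ = 2213.22917
m₂² = 1928.67361
g2 = m₄/m₂² − 3 = 1.14754 − 3 ≈ -1.852

-1.852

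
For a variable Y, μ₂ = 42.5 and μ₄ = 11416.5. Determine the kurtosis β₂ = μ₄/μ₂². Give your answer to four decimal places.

μ₂² = 42.5² = 1806.25000
μ₄/μ₂² = 11416.5 / 1806.25000 = 6.32055
β₂ ≈ 6.3206

6.3206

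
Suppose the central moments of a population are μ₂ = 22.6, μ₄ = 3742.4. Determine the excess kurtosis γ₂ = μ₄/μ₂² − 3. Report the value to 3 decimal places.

4.327

μ₂² = 22.6² = 510.76000
μ₄/μ₂² = 3742.4 / 510.76000 = 7.32712
γ₂ = 7.32712 − 3 ≈ 4.327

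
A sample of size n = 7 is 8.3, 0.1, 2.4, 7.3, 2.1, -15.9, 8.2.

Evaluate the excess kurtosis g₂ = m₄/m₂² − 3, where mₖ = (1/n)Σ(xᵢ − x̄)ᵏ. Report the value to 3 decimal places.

0.870

x̄ = 1.7857
Σ(xᵢ − x̄)² = 430.0886 ⇒ m₂ = 61.44122
Σ(xᵢ − x̄)⁴ = 102260.5295 ⇒ m₄ = 14608.64707
m₂² = 3775.02407
g₂ = m₄/m₂² − 3 = 3.86982 − 3 ≈ 0.870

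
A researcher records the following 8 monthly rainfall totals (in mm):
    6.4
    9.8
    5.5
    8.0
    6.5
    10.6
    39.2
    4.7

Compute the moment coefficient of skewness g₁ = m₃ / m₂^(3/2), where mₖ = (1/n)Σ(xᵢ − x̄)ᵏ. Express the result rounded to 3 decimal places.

2.128

x̄ = (6.4 + 9.8 + 5.5 + 8.0 + 6.5 + 10.6 + 39.2 + 4.7) / 8 = 11.3375
deviations (xᵢ − x̄): -4.9375, -1.5375, -5.8375, -3.3375, -4.8375, -0.7375, 27.8625, -6.6375
Σ(xᵢ − x̄)² = 916.2788 ⇒ m₂ = 916.2788/8 = 114.53484
Σ(xᵢ − x̄)³ = 20864.0532 ⇒ m₃ = 20864.0532/8 = 2608.00665
m₂^(3/2) = 114.53484^(1.5) = 1225.76281
g₁ = m₃ / m₂^(3/2) = 2608.00665 / 1225.76281 ≈ 2.128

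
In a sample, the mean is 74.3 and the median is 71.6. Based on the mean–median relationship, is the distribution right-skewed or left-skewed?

mean − median = 74.3 − 71.6 = 2.7
mean > median ⇒ the longer tail is on the right ⇒ right-skewed (positively skewed).

right-skewed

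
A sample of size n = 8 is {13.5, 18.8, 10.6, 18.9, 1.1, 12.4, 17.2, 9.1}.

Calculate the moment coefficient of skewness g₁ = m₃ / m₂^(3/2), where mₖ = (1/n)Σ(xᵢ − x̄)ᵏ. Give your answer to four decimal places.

-0.7650

x̄ = (13.5 + 18.8 + 10.6 + 18.9 + 1.1 + 12.4 + 17.2 + 9.1) / 8 = 12.7000
deviations (xᵢ − x̄): 0.8000, 6.1000, -2.1000, 6.2000, -11.6000, -0.3000, 4.5000, -3.6000
Σ(xᵢ − x̄)² = 248.5600 ⇒ m₂ = 248.5600/8 = 31.07000
Σ(xᵢ − x̄)³ = -1059.8940 ⇒ m₃ = -1059.8940/8 = -132.48675
m₂^(3/2) = 31.07000^(1.5) = 173.18564
g₁ = m₃ / m₂^(3/2) = -132.48675 / 173.18564 ≈ -0.7650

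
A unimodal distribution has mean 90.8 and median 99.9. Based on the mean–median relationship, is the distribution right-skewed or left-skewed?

mean − median = 90.8 − 99.9 = -9.1
mean < median ⇒ the longer tail is on the left ⇒ left-skewed (negatively skewed).

left-skewed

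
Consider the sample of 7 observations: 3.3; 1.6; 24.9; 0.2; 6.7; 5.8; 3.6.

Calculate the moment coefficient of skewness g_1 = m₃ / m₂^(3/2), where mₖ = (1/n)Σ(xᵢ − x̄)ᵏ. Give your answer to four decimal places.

x̄ = (3.3 + 1.6 + 24.9 + 0.2 + 6.7 + 5.8 + 3.6) / 7 = 6.5857
deviations (xᵢ − x̄): -3.2857, -4.9857, 18.3143, -6.3857, 0.1143, -0.7857, -2.9857
Σ(xᵢ − x̄)² = 421.3886 ⇒ m₂ = 421.3886/7 = 60.19837
Σ(xᵢ − x̄)³ = 5695.9545 ⇒ m₃ = 5695.9545/7 = 813.70779
m₂^(3/2) = 60.19837^(1.5) = 467.06473
g_1 = m₃ / m₂^(3/2) = 813.70779 / 467.06473 ≈ 1.7422

1.7422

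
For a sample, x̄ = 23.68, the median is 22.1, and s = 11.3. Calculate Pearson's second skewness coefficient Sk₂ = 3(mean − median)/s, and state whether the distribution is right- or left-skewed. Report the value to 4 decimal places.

Sk₂ = 3(23.68 − 22.1) / 11.3 = 3 × 1.5800 / 11.3
    = 4.7400 / 11.3 ≈ 0.4195
Sk₂ > 0 ⇒ mean > median ⇒ right-skewed (positive skew).

0.4195, right-skewed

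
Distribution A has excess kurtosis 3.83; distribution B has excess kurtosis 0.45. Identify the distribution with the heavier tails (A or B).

Higher excess kurtosis ⇒ heavier tails relative to the normal distribution.
3.83 vs 0.45: the larger is 3.83, so A has heavier tails.

A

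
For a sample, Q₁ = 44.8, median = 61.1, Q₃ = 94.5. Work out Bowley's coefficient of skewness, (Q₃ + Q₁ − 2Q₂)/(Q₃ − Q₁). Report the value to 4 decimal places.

numerator: Q₃ + Q₁ − 2Q₂ = 94.5 + 44.8 − 2×61.1 = 17.1000
denominator: Q₃ − Q₁ = 94.5 − 44.8 = 49.7000
Bowley skewness = 17.1000 / 49.7000 ≈ 0.3441

0.3441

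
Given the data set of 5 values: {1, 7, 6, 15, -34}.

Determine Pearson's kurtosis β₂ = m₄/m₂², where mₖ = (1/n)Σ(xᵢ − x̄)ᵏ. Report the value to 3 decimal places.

x̄ = -1.0000
Σ(xᵢ − x̄)² = 1462.0000 ⇒ m₂ = 292.40000
Σ(xᵢ − x̄)⁴ = 1257970.0000 ⇒ m₄ = 251594.00000
m₂² = 85497.76000
β₂ = m₄/m₂² = 251594.00000 / 85497.76000 ≈ 2.943

2.943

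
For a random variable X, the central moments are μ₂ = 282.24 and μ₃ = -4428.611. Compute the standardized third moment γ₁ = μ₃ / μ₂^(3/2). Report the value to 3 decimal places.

σ = √μ₂ = √282.24 = 16.80000
σ³ = μ₂^(3/2) = 4741.63200
γ₁ = μ₃/σ³ = -4428.611 / 4741.63200 ≈ -0.934

-0.934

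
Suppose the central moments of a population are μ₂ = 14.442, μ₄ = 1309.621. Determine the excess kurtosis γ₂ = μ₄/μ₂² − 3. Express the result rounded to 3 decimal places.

μ₂² = 14.442² = 208.57136
μ₄/μ₂² = 1309.621 / 208.57136 = 6.27901
γ₂ = 6.27901 − 3 ≈ 3.279

3.279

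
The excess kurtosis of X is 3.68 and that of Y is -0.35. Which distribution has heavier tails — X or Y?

Higher excess kurtosis ⇒ heavier tails relative to the normal distribution.
3.68 vs -0.35: the larger is 3.68, so X has heavier tails. (X is leptokurtic — heavier-than-normal tails; the other is platykurtic.)

X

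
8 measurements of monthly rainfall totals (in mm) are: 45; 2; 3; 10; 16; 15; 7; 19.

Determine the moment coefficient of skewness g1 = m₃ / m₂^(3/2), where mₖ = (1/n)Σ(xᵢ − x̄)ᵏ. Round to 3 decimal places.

x̄ = (45 + 2 + 3 + 10 + 16 + 15 + 7 + 19) / 8 = 14.6250
deviations (xᵢ − x̄): 30.3750, -12.6250, -11.6250, -4.6250, 1.3750, 0.3750, -7.6250, 4.3750
Σ(xᵢ − x̄)² = 1317.8750 ⇒ m₂ = 1317.8750/8 = 164.73438
Σ(xᵢ − x̄)³ = 23986.0313 ⇒ m₃ = 23986.0313/8 = 2998.25391
m₂^(3/2) = 164.73438^(1.5) = 2114.34741
g1 = m₃ / m₂^(3/2) = 2998.25391 / 2114.34741 ≈ 1.418

1.418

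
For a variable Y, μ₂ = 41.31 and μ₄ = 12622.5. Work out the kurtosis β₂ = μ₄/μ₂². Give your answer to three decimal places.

7.397

μ₂² = 41.31² = 1706.51610
μ₄/μ₂² = 12622.5 / 1706.51610 = 7.39665
β₂ ≈ 7.397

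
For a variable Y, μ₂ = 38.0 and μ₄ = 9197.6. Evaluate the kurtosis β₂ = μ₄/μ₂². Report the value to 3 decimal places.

6.370

μ₂² = 38.0² = 1444.00000
μ₄/μ₂² = 9197.6 / 1444.00000 = 6.36953
β₂ ≈ 6.370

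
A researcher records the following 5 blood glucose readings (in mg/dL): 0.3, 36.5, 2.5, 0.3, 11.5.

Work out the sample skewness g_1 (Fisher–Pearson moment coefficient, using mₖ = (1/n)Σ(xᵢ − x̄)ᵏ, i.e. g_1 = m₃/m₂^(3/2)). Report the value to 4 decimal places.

x̄ = (0.3 + 36.5 + 2.5 + 0.3 + 11.5) / 5 = 10.2200
deviations (xᵢ − x̄): -9.9200, 26.2800, -7.7200, -9.9200, 1.2800
Σ(xᵢ − x̄)² = 948.6880 ⇒ m₂ = 948.6880/5 = 189.73760
Σ(xᵢ − x̄)³ = 15739.5917 ⇒ m₃ = 15739.5917/5 = 3147.91834
m₂^(3/2) = 189.73760^(1.5) = 2613.54573
g_1 = m₃ / m₂^(3/2) = 3147.91834 / 2613.54573 ≈ 1.2045

1.2045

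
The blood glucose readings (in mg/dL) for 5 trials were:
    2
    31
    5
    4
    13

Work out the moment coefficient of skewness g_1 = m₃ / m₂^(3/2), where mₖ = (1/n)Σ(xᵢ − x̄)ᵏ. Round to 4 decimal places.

1.1042

x̄ = (2 + 31 + 5 + 4 + 13) / 5 = 11.0000
deviations (xᵢ − x̄): -9.0000, 20.0000, -6.0000, -7.0000, 2.0000
Σ(xᵢ − x̄)² = 570.0000 ⇒ m₂ = 570.0000/5 = 114.00000
Σ(xᵢ − x̄)³ = 6720.0000 ⇒ m₃ = 6720.0000/5 = 1344.00000
m₂^(3/2) = 114.00000^(1.5) = 1217.18692
g_1 = m₃ / m₂^(3/2) = 1344.00000 / 1217.18692 ≈ 1.1042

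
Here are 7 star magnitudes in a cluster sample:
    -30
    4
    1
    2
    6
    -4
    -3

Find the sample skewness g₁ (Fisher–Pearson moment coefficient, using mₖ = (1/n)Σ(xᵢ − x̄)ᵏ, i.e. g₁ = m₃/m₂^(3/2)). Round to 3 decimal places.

x̄ = (-30 + 4 + 1 + 2 + 6 - 4 - 3) / 7 = -3.4286
deviations (xᵢ − x̄): -26.5714, 7.4286, 4.4286, 5.4286, 9.4286, -0.5714, 0.4286
Σ(xᵢ − x̄)² = 899.7143 ⇒ m₂ = 899.7143/7 = 128.53061
Σ(xᵢ − x̄)³ = -17265.6735 ⇒ m₃ = -17265.6735/7 = -2466.52478
m₂^(3/2) = 128.53061^(1.5) = 1457.16880
g₁ = m₃ / m₂^(3/2) = -2466.52478 / 1457.16880 ≈ -1.693

-1.693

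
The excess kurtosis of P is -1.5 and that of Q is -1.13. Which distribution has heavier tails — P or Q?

Q

Higher excess kurtosis ⇒ heavier tails relative to the normal distribution.
-1.5 vs -1.13: the larger is -1.13, so Q has heavier tails.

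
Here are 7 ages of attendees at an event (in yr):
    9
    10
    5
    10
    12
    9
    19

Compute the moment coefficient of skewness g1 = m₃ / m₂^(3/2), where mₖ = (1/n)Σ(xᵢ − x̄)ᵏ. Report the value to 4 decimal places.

x̄ = (9 + 10 + 5 + 10 + 12 + 9 + 19) / 7 = 10.5714
deviations (xᵢ − x̄): -1.5714, -0.5714, -5.5714, -0.5714, 1.4286, -1.5714, 8.4286
Σ(xᵢ − x̄)² = 109.7143 ⇒ m₂ = 109.7143/7 = 15.67347
Σ(xᵢ − x̄)³ = 420.6122 ⇒ m₃ = 420.6122/7 = 60.08746
m₂^(3/2) = 15.67347^(1.5) = 62.05085
g1 = m₃ / m₂^(3/2) = 60.08746 / 62.05085 ≈ 0.9684

0.9684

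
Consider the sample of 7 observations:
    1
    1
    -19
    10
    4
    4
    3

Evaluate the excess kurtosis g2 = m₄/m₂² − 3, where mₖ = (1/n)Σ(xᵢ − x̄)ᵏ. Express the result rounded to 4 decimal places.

1.3086

x̄ = 0.5714
Σ(xᵢ − x̄)² = 501.7143 ⇒ m₂ = 71.67347
Σ(xᵢ − x̄)⁴ = 154934.3324 ⇒ m₄ = 22133.47605
m₂² = 5137.08621
g2 = m₄/m₂² − 3 = 4.30857 − 3 ≈ 1.3086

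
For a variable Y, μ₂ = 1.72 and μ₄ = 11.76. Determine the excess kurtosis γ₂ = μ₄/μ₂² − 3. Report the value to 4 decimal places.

0.9751

μ₂² = 1.72² = 2.95840
μ₄/μ₂² = 11.76 / 2.95840 = 3.97512
γ₂ = 3.97512 − 3 ≈ 0.9751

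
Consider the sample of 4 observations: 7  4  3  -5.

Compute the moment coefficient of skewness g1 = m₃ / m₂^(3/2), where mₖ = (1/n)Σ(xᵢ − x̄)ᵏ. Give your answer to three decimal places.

-0.767

x̄ = (7 + 4 + 3 - 5) / 4 = 2.2500
deviations (xᵢ − x̄): 4.7500, 1.7500, 0.7500, -7.2500
Σ(xᵢ − x̄)² = 78.7500 ⇒ m₂ = 78.7500/4 = 19.68750
Σ(xᵢ − x̄)³ = -268.1250 ⇒ m₃ = -268.1250/4 = -67.03125
m₂^(3/2) = 19.68750^(1.5) = 87.35462
g1 = m₃ / m₂^(3/2) = -67.03125 / 87.35462 ≈ -0.767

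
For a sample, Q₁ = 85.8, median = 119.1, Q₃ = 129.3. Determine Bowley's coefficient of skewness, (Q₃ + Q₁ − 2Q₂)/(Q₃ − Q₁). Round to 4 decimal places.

numerator: Q₃ + Q₁ − 2Q₂ = 129.3 + 85.8 − 2×119.1 = -23.1000
denominator: Q₃ − Q₁ = 129.3 − 85.8 = 43.5000
Bowley skewness = -23.1000 / 43.5000 ≈ -0.5310

-0.5310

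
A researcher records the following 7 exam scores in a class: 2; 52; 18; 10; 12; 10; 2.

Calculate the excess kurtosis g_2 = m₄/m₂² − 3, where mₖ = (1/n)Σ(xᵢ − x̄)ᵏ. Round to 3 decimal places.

x̄ = 15.1429
Σ(xᵢ − x̄)² = 1774.8571 ⇒ m₂ = 253.55102
Σ(xᵢ − x̄)⁴ = 1906621.4810 ⇒ m₄ = 272374.49729
m₂² = 64288.11995
g_2 = m₄/m₂² − 3 = 4.23678 − 3 ≈ 1.237

1.237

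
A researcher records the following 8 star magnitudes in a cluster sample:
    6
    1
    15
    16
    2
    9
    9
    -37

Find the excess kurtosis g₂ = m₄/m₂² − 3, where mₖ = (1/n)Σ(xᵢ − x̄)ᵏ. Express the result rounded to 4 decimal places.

2.0592

x̄ = 2.6250
Σ(xᵢ − x̄)² = 1997.8750 ⇒ m₂ = 249.73438
Σ(xᵢ − x̄)⁴ = 2524235.6816 ⇒ m₄ = 315529.46021
m₂² = 62367.25806
g₂ = m₄/m₂² − 3 = 5.05922 − 3 ≈ 2.0592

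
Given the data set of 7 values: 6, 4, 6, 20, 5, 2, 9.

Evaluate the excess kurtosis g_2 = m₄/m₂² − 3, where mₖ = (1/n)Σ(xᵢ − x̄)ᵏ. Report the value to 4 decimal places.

x̄ = 7.4286
Σ(xᵢ − x̄)² = 211.7143 ⇒ m₂ = 30.24490
Σ(xᵢ − x̄)⁴ = 26032.7405 ⇒ m₄ = 3718.96293
m₂² = 914.75385
g_2 = m₄/m₂² − 3 = 4.06553 − 3 ≈ 1.0655

1.0655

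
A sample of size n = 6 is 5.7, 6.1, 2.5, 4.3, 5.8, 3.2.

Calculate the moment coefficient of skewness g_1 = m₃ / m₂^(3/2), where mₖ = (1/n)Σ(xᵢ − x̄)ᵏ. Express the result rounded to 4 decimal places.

x̄ = (5.7 + 6.1 + 2.5 + 4.3 + 5.8 + 3.2) / 6 = 4.6000
deviations (xᵢ − x̄): 1.1000, 1.5000, -2.1000, -0.3000, 1.2000, -1.4000
Σ(xᵢ − x̄)² = 11.3600 ⇒ m₂ = 11.3600/6 = 1.89333
Σ(xᵢ − x̄)³ = -5.5980 ⇒ m₃ = -5.5980/6 = -0.93300
m₂^(3/2) = 1.89333^(1.5) = 2.60520
g_1 = m₃ / m₂^(3/2) = -0.93300 / 2.60520 ≈ -0.3581

-0.3581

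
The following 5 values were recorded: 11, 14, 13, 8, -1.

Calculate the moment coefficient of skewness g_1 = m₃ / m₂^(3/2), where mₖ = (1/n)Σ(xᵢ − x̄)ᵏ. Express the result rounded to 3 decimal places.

x̄ = (11 + 14 + 13 + 8 - 1) / 5 = 9.0000
deviations (xᵢ − x̄): 2.0000, 5.0000, 4.0000, -1.0000, -10.0000
Σ(xᵢ − x̄)² = 146.0000 ⇒ m₂ = 146.0000/5 = 29.20000
Σ(xᵢ − x̄)³ = -804.0000 ⇒ m₃ = -804.0000/5 = -160.80000
m₂^(3/2) = 29.20000^(1.5) = 157.78811
g_1 = m₃ / m₂^(3/2) = -160.80000 / 157.78811 ≈ -1.019

-1.019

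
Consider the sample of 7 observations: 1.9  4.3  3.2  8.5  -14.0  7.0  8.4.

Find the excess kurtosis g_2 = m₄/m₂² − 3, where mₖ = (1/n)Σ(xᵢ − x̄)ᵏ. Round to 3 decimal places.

x̄ = 2.7571
Σ(xᵢ − x̄)² = 366.9371 ⇒ m₂ = 52.41959
Σ(xᵢ − x̄)⁴ = 81281.5921 ⇒ m₄ = 11611.65602
m₂² = 2747.81361
g_2 = m₄/m₂² − 3 = 4.22578 − 3 ≈ 1.226

1.226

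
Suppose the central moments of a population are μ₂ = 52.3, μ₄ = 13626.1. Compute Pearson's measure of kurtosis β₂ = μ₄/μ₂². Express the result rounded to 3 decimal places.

μ₂² = 52.3² = 2735.29000
μ₄/μ₂² = 13626.1 / 2735.29000 = 4.98159
β₂ ≈ 4.982

4.982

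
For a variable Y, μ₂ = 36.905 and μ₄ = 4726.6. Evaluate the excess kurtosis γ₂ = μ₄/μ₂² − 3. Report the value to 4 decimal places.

0.4704

μ₂² = 36.905² = 1361.97903
μ₄/μ₂² = 4726.6 / 1361.97903 = 3.47039
γ₂ = 3.47039 − 3 ≈ 0.4704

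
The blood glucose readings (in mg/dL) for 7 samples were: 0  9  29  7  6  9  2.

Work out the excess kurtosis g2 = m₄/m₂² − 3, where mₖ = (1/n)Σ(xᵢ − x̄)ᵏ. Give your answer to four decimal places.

x̄ = 8.8571
Σ(xᵢ − x̄)² = 542.8571 ⇒ m₂ = 77.55102
Σ(xᵢ − x̄)⁴ = 173064.3382 ⇒ m₄ = 24723.47688
m₂² = 6014.16077
g2 = m₄/m₂² − 3 = 4.11088 − 3 ≈ 1.1109

1.1109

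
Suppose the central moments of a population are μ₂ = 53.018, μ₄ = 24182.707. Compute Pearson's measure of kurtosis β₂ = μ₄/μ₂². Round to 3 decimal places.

8.603

μ₂² = 53.018² = 2810.90832
μ₄/μ₂² = 24182.707 / 2810.90832 = 8.60316
β₂ ≈ 8.603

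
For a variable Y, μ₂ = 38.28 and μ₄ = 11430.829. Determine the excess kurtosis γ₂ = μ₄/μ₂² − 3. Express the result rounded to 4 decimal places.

μ₂² = 38.28² = 1465.35840
μ₄/μ₂² = 11430.829 / 1465.35840 = 7.80071
γ₂ = 7.80071 − 3 ≈ 4.8007

4.8007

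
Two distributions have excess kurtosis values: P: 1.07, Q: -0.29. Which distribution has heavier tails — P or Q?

P

Higher excess kurtosis ⇒ heavier tails relative to the normal distribution.
1.07 vs -0.29: the larger is 1.07, so P has heavier tails. (P is leptokurtic — heavier-than-normal tails; the other is platykurtic.)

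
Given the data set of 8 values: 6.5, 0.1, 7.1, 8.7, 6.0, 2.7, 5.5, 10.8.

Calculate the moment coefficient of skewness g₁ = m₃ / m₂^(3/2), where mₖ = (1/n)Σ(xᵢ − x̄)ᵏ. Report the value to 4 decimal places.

-0.3809

x̄ = (6.5 + 0.1 + 7.1 + 8.7 + 6.0 + 2.7 + 5.5 + 10.8) / 8 = 5.9250
deviations (xᵢ − x̄): 0.5750, -5.8250, 1.1750, 2.7750, 0.0750, -3.2250, -0.4250, 4.8750
Σ(xᵢ − x̄)² = 77.6950 ⇒ m₂ = 77.6950/8 = 9.71188
Σ(xᵢ − x̄)³ = -92.2252 ⇒ m₃ = -92.2252/8 = -11.52816
m₂^(3/2) = 9.71188^(1.5) = 30.26597
g₁ = m₃ / m₂^(3/2) = -11.52816 / 30.26597 ≈ -0.3809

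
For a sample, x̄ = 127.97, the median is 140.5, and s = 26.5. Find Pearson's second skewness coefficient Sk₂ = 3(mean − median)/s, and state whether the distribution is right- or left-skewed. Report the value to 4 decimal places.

-1.4185, left-skewed

Sk₂ = 3(127.97 − 140.5) / 26.5 = 3 × -12.5300 / 26.5
    = -37.5900 / 26.5 ≈ -1.4185
Sk₂ < 0 ⇒ mean < median ⇒ left-skewed (negative skew).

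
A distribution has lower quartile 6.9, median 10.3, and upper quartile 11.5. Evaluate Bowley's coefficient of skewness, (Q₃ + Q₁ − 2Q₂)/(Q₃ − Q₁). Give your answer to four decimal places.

numerator: Q₃ + Q₁ − 2Q₂ = 11.5 + 6.9 − 2×10.3 = -2.2000
denominator: Q₃ − Q₁ = 11.5 − 6.9 = 4.6000
Bowley skewness = -2.2000 / 4.6000 ≈ -0.4783

-0.4783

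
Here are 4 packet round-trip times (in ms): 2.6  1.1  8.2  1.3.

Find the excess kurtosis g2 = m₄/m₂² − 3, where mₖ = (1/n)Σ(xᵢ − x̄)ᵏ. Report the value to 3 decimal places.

-0.783

x̄ = 3.3000
Σ(xᵢ − x̄)² = 33.3400 ⇒ m₂ = 8.33500
Σ(xᵢ − x̄)⁴ = 616.1458 ⇒ m₄ = 154.03645
m₂² = 69.47222
g2 = m₄/m₂² − 3 = 2.21724 − 3 ≈ -0.783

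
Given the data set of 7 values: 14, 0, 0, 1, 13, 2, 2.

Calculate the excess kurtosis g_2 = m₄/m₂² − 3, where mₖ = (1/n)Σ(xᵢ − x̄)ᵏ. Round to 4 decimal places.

x̄ = 4.5714
Σ(xᵢ − x̄)² = 227.7143 ⇒ m₂ = 32.53061
Σ(xᵢ − x̄)⁴ = 14073.2303 ⇒ m₄ = 2010.46147
m₂² = 1058.24073
g_2 = m₄/m₂² − 3 = 1.89981 − 3 ≈ -1.1002

-1.1002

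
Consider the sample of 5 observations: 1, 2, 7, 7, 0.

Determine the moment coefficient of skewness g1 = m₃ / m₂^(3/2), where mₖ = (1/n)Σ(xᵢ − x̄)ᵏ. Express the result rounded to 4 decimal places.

0.2755

x̄ = (1 + 2 + 7 + 7 + 0) / 5 = 3.4000
deviations (xᵢ − x̄): -2.4000, -1.4000, 3.6000, 3.6000, -3.4000
Σ(xᵢ − x̄)² = 45.2000 ⇒ m₂ = 45.2000/5 = 9.04000
Σ(xᵢ − x̄)³ = 37.4400 ⇒ m₃ = 37.4400/5 = 7.48800
m₂^(3/2) = 9.04000^(1.5) = 27.18020
g1 = m₃ / m₂^(3/2) = 7.48800 / 27.18020 ≈ 0.2755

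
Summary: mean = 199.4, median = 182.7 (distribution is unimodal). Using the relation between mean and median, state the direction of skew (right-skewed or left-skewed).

mean − median = 199.4 − 182.7 = 16.7
mean > median ⇒ the longer tail is on the right ⇒ right-skewed (positively skewed).

right-skewed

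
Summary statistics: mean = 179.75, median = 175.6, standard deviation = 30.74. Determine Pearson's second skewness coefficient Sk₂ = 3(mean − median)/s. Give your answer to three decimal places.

0.405

Sk₂ = 3(179.75 − 175.6) / 30.74 = 3 × 4.1500 / 30.74
    = 12.4500 / 30.74 ≈ 0.405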